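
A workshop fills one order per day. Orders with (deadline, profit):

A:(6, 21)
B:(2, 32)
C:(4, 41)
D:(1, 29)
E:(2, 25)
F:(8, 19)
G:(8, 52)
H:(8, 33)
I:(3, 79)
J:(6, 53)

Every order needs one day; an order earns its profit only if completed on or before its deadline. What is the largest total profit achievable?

Profit order: I=79 J=53 G=52 C=41 H=33 B=32 D=29 E=25 A=21 F=19
Assign: I→slot 3, J→slot 6, G→slot 8, C→slot 4, H→slot 7, B→slot 2, D→slot 1, E skipped, A→slot 5, F skipped.
Slots: [1:D] [2:B] [3:I] [4:C] [5:A] [6:J] [7:H] [8:G]
Profit = 29 + 32 + 79 + 41 + 21 + 53 + 33 + 52 = 340

340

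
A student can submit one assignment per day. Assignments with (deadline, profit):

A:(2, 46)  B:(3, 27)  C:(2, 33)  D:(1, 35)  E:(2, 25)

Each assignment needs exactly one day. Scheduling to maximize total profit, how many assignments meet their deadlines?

3

Take jobs in profit order; each goes to the latest open slot no later than its deadline.
Profit order: A=46 D=35 C=33 B=27 E=25
Assign: A→slot 2, D→slot 1, C skipped, B→slot 3, E skipped.
Slots: [1:D] [2:A] [3:B]
3 of 5 scheduled.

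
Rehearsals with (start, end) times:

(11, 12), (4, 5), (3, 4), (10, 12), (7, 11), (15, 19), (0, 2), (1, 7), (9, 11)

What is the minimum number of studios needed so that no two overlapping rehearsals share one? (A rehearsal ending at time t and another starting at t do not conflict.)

The answer is the maximum number of intervals overlapping at any instant.
starts: [0, 1, 3, 4, 7, 9, 10, 11, 15]
ends:   [2, 4, 5, 7, 11, 11, 12, 12, 19]
s0→1 s1→2 e2→1 s3→2 e4→1 s4→2 e5→1 e7→0 s7→1 s9→2 s10→3  — peak 3.

3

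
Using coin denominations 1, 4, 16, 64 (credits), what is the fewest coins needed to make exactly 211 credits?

7

211 − 3×64→19 − 1×16→3 − 3×1→0
Total coins = 3 + 1 + 3 = 7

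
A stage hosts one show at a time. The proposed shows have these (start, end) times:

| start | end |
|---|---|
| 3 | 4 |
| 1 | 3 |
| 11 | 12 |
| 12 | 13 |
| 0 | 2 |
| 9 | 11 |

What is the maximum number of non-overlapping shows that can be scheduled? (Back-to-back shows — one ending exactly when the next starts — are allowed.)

Sorted by end: (0,2)  (1,3)  (3,4)  (9,11)  (11,12)  (12,13)
take (0,2); take (3,4); take (9,11); take (11,12); take (12,13).
Selected 5 shows.

5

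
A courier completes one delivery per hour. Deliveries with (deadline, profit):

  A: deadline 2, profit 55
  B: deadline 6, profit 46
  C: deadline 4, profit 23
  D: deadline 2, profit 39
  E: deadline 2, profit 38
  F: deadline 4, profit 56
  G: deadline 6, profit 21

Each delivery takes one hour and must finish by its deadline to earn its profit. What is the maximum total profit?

Sort by profit descending; place each in the latest free slot ≤ its deadline.
Profit order: F=56 A=55 B=46 D=39 E=38 C=23 G=21
Assign: F→slot 4, A→slot 2, B→slot 6, D→slot 1, E skipped, C→slot 3, G→slot 5.
Slots: [1:D] [2:A] [3:C] [4:F] [5:G] [6:B]
Profit = 39 + 55 + 23 + 56 + 21 + 46 = 240

240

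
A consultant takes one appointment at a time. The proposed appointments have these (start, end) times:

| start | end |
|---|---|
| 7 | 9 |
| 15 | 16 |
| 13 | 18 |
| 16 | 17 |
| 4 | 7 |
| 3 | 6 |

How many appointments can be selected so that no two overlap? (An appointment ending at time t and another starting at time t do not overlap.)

4

Greedy by earliest finish: after sorting by end time, pick each interval compatible with the last pick.
Sorted by end: (3,6)  (4,7)  (7,9)  (15,16)  (16,17)  (13,18)
take (3,6); take (7,9); take (15,16); take (16,17).
Selected 4 appointments.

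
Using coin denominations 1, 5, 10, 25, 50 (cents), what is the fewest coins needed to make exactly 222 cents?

Use the largest denomination that fits, subtract, and repeat.
222 − 4×50→22 − 2×10→2 − 2×1→0
Total coins = 4 + 2 + 2 = 8

8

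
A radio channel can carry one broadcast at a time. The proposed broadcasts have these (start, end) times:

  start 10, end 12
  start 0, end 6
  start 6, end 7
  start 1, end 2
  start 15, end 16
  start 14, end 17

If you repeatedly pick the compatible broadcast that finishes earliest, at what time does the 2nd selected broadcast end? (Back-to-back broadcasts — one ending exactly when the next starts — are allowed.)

Sorted by end: (1,2)  (0,6)  (6,7)  (10,12)  (15,16)  (14,17)
take (1,2); skip (0,6); take (6,7); take (10,12); take (15,16); skip (14,17).
Selected: (1,2) (6,7) (10,12) (15,16)

7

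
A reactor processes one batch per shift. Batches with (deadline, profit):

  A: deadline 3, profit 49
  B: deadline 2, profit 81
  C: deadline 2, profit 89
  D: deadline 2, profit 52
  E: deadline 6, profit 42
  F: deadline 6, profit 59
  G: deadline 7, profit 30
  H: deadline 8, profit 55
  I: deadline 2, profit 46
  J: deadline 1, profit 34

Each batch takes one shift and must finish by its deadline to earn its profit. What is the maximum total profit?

405

By profit: C(d2,89), B(d2,81), F(d6,59), H(d8,55), D(d2,52), A(d3,49), I(d2,46), E(d6,42), J(d1,34), G(d7,30)
C→slot 2; B→slot 1; F→slot 6; H→slot 8; D skipped; A→slot 3; I skipped; E→slot 5; J skipped; G→slot 7.
Profit = 81 + 89 + 49 + 42 + 59 + 30 + 55 = 405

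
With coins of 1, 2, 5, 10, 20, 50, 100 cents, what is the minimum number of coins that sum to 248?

248 = 2×100 + 2×20 + 1×5 + 1×2 + 1×1
Total coins = 2 + 2 + 1 + 1 + 1 = 7

7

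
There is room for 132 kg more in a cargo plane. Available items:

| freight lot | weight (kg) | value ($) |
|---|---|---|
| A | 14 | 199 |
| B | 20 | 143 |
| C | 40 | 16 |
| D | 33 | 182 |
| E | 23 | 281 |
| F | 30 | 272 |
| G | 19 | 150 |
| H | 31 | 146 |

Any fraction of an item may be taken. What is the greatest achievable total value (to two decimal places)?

Ratios (sorted): A 14.21, E 12.22, F 9.07, G 7.89, B 7.15, D 5.52, H 4.71, C 0.40
take A (14 @ 199); take E (23 @ 281); take F (30 @ 272); take G (19 @ 150); take B (20 @ 143); take 26/33 of D → 143.39. Capacity used 132/132.
Total value = 1188.39

1188.39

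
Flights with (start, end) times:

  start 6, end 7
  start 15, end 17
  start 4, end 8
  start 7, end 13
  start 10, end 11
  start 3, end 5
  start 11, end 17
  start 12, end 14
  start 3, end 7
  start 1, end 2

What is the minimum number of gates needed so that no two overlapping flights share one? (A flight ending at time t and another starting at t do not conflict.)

3

Count concurrent intervals with a sweep; the peak is the room count.
Events (time:±→running): 1:+→1 2:-→0 3:+→1 3:+→2 4:+→3 … peak 3.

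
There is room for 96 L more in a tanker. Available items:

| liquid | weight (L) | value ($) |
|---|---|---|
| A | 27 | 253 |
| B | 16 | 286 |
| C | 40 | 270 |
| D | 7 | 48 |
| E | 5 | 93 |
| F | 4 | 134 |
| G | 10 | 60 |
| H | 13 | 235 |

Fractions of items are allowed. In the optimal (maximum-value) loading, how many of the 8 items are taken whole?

Greedy by value/weight ratio, highest first.
Order: F (134/4=33.50) > E (93/5=18.60) > H (235/13=18.08) > B (286/16=17.88) > A (253/27=9.37) > D (48/7=6.86) > C (270/40=6.75) > G (60/10=6.00)
Fill: take F (4 @ 134) → take E (5 @ 93) → take H (13 @ 235) → take B (16 @ 286) → take A (27 @ 253) → take D (7 @ 48) → take 24/40 of C → 162.00; 96/96 used.
6 item(s) taken whole; one partial (take 24/40 of C).

6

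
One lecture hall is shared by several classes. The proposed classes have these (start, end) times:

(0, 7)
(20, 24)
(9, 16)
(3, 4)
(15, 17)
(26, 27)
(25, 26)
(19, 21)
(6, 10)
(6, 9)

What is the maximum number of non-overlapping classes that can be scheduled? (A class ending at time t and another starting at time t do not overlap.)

6

Sorted by end: (3,4)  (0,7)  (6,9)  (6,10)  (9,16)  (15,17)  (19,21)  (20,24)  (25,26)  (26,27)
take (3,4); skip (0,7); take (6,9); take (9,16); skip (15,17); take (19,21); skip (20,24); take (25,26); take (26,27).
Selected 6 classes.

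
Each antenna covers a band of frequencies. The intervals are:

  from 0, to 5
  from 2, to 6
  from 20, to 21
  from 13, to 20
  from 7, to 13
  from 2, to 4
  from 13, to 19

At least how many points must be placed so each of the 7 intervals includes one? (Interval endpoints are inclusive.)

Sorted: [2,4] [0,5] [2,6] [7,13] [13,19] [13,20] [20,21]
{[2,4],[0,5],[2,6]} hit by 4; {[7,13],[13,19],[13,20]} hit by 13; {[20,21]} hit by 21.
Points: 4, 13, 21 (3 total).

3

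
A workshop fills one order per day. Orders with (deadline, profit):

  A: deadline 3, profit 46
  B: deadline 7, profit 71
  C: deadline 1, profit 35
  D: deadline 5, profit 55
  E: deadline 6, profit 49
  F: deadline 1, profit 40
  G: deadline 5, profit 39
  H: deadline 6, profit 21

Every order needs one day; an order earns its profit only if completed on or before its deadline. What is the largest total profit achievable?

321

By profit: B(d7,71), D(d5,55), E(d6,49), A(d3,46), F(d1,40), G(d5,39), C(d1,35), H(d6,21)
B→slot 7; D→slot 5; E→slot 6; A→slot 3; F→slot 1; G→slot 4; C skipped; H→slot 2.
Profit = 40 + 21 + 46 + 39 + 55 + 49 + 71 = 321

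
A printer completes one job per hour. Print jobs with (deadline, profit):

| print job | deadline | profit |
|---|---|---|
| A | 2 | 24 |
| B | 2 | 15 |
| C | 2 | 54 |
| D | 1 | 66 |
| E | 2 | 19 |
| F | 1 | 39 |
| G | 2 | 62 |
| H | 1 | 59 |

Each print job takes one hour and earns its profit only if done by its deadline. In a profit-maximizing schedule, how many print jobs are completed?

Take jobs in profit order; each goes to the latest open slot no later than its deadline.
Profit order: D=66 G=62 H=59 C=54 F=39 A=24 E=19 B=15
Assign: D→slot 1, G→slot 2, H skipped, C skipped, F skipped, A skipped, E skipped, B skipped.
Slots: [1:D] [2:G]
2 of 8 scheduled.

2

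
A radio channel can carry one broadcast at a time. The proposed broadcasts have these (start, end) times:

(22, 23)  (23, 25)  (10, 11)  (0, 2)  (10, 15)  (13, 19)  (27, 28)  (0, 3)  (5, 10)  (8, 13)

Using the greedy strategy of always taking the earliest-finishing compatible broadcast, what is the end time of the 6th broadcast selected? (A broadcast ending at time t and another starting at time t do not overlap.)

Greedy by earliest finish: after sorting by end time, pick each interval compatible with the last pick.
By end time: (0,2), (0,3), (5,10), (10,11), (8,13), (10,15), (13,19), (22,23), (23,25), (27,28).
Pick (0,2); next start ≥ 2 → (5,10); next start ≥ 10 → (10,11); next start ≥ 11 → (13,19); next start ≥ 19 → (22,23); next start ≥ 23 → (23,25); next start ≥ 25 → (27,28).
Selected: (0,2) (5,10) (10,11) (13,19) (22,23) (23,25) (27,28)

25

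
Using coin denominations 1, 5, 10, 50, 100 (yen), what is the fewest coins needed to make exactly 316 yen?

6

Use the largest denomination that fits, subtract, and repeat.
316 − 3×100→16 − 1×10→6 − 1×5→1 − 1×1→0
Total coins = 3 + 1 + 1 + 1 = 6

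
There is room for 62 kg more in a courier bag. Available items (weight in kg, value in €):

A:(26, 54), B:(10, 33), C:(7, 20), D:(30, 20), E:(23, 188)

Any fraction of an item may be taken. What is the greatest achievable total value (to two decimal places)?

Ratios (sorted): E 8.17, B 3.30, C 2.86, A 2.08, D 0.67
take E (23 @ 188); take B (10 @ 33); take C (7 @ 20); take 22/26 of A → 45.69. Capacity used 62/62.
Total value = 286.69

286.69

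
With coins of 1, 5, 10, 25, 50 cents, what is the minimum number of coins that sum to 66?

4

66 = 1×50 + 1×10 + 1×5 + 1×1
Total coins = 1 + 1 + 1 + 1 = 4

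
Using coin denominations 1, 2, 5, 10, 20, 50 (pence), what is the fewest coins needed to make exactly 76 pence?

4

76 − 1×50→26 − 1×20→6 − 1×5→1 − 1×1→0
Total coins = 1 + 1 + 1 + 1 = 4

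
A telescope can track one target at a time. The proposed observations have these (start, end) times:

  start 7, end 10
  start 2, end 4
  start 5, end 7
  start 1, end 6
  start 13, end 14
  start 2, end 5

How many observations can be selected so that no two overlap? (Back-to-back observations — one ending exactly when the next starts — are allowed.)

4

Greedy by earliest finish: after sorting by end time, pick each interval compatible with the last pick.
Sorted by end: (2,4)  (2,5)  (1,6)  (5,7)  (7,10)  (13,14)
take (2,4); take (5,7); take (7,10); take (13,14).
Selected 4 observations.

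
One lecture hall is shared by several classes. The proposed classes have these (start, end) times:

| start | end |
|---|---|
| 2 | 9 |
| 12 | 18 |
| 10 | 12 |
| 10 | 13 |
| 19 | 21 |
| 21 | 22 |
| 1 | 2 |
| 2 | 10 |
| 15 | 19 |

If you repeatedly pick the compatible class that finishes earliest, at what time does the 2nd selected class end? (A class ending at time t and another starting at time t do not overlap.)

9

Order by finish time; keep every interval that doesn't clash with the previous kept one.
Sorted by end: (1,2)  (2,9)  (2,10)  (10,12)  (10,13)  (12,18)  (15,19)  (19,21)  (21,22)
take (1,2); take (2,9); take (10,12); take (12,18); skip (15,19); take (19,21); take (21,22).
Selected: (1,2) (2,9) (10,12) (12,18) (19,21) (21,22)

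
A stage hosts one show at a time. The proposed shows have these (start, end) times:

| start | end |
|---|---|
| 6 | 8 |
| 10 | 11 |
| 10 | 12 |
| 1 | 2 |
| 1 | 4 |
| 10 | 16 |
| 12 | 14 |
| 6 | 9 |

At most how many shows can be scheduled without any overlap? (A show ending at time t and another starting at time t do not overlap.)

4

Sorted by end: (1,2)  (1,4)  (6,8)  (6,9)  (10,11)  (10,12)  (12,14)  (10,16)
take (1,2); take (6,8); take (10,11); skip (10,12); take (12,14).
Selected 4 shows.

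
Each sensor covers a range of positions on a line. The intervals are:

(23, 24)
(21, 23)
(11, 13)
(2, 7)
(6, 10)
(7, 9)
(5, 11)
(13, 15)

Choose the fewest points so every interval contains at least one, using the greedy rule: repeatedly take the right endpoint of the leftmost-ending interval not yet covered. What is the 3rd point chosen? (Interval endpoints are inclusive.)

23

Sort by right endpoint; whenever an interval is uncovered, place a point at its right end.
By right end: [2,7]  [7,9]  [6,10]  [5,11]  [11,13]  [13,15]  [21,23]  [23,24]
[2,7] uncovered → point at 7; [11,13] uncovered → point at 13; [21,23] uncovered → point at 23.
Points: 7, 13, 23 (3 total).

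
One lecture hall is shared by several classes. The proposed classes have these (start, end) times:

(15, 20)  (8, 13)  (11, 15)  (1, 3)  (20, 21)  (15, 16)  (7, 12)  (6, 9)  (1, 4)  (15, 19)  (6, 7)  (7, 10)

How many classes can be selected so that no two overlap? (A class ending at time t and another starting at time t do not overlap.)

6

Greedy by earliest finish: after sorting by end time, pick each interval compatible with the last pick.
By end time: (1,3), (1,4), (6,7), (6,9), (7,10), (7,12), (8,13), (11,15), (15,16), (15,19), (15,20), (20,21).
Pick (1,3); next start ≥ 3 → (6,7); next start ≥ 7 → (7,10); next start ≥ 10 → (11,15); next start ≥ 15 → (15,16); next start ≥ 16 → (20,21).
Selected 6 classes.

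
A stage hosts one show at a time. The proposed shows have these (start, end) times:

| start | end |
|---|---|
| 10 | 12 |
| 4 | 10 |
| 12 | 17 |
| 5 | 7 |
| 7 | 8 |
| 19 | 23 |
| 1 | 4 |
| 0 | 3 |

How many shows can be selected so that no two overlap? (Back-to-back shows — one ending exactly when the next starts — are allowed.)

Greedy by earliest finish: after sorting by end time, pick each interval compatible with the last pick.
Sorted by end: (0,3)  (1,4)  (5,7)  (7,8)  (4,10)  (10,12)  (12,17)  (19,23)
take (0,3); skip (1,4); take (5,7); take (7,8); skip (4,10); take (10,12); take (12,17); take (19,23).
Selected 6 shows.

6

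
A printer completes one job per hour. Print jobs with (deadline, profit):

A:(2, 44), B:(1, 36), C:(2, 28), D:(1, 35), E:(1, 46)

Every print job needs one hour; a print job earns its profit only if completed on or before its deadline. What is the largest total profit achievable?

Sort by profit descending; place each in the latest free slot ≤ its deadline.
Profit order: E=46 A=44 B=36 D=35 C=28
Assign: E→slot 1, A→slot 2, B skipped, D skipped, C skipped.
Slots: [1:E] [2:A]
Profit = 46 + 44 = 90

90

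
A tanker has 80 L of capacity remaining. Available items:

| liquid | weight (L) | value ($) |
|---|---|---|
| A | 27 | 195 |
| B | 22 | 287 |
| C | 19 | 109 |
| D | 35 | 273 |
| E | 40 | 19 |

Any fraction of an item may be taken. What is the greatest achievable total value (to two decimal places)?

Order: B (287/22=13.05) > D (273/35=7.80) > A (195/27=7.22) > C (109/19=5.74) > E (19/40=0.47)
Fill: take B (22 @ 287) → take D (35 @ 273) → take 23/27 of A → 166.11; 80/80 used.
Total value = 726.11

726.11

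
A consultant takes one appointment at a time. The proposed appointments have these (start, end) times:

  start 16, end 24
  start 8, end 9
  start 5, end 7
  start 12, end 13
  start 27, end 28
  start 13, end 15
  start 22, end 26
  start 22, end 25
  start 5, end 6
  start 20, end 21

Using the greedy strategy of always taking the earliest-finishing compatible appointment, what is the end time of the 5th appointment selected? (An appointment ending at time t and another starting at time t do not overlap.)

21

Sorted by end: (5,6)  (5,7)  (8,9)  (12,13)  (13,15)  (20,21)  (16,24)  (22,25)  (22,26)  (27,28)
take (5,6); take (8,9); take (12,13); take (13,15); take (20,21); take (22,25); take (27,28).
Selected: (5,6) (8,9) (12,13) (13,15) (20,21) (22,25) (27,28)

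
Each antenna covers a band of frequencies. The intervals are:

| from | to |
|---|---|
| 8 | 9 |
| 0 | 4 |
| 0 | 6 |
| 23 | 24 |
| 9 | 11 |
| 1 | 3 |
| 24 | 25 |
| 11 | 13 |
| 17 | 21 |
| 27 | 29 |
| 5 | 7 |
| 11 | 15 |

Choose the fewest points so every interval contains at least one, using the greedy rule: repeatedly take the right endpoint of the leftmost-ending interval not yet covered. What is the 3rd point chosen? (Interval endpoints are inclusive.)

Sorted: [1,3] [0,4] [0,6] [5,7] [8,9] [9,11] [11,13] [11,15] [17,21] [23,24] [24,25] [27,29]
{[1,3],[0,4],[0,6]} hit by 3; {[5,7]} hit by 7; {[8,9],[9,11]} hit by 9; {[11,13],[11,15]} hit by 13; {[17,21]} hit by 21; {[23,24],[24,25]} hit by 24; {[27,29]} hit by 29.
Points: 3, 7, 9, 13, 21, 24, 29 (7 total).

9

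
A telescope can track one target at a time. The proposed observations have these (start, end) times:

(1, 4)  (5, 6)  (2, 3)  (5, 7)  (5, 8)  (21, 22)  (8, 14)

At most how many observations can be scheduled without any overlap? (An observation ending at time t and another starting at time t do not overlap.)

4

Sort by end time and greedily take each interval whose start is ≥ the last chosen end.
By end time: (2,3), (1,4), (5,6), (5,7), (5,8), (8,14), (21,22).
Pick (2,3); next start ≥ 3 → (5,6); next start ≥ 6 → (8,14); next start ≥ 14 → (21,22).
Selected 4 observations.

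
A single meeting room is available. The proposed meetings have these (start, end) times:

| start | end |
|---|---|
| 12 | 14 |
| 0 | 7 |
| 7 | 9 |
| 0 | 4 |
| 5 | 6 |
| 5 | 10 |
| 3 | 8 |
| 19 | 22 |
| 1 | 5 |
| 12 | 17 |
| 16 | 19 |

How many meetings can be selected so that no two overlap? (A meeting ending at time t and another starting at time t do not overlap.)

6

By end time: (0,4), (1,5), (5,6), (0,7), (3,8), (7,9), (5,10), (12,14), (12,17), (16,19), (19,22).
Pick (0,4); next start ≥ 4 → (5,6); next start ≥ 6 → (7,9); next start ≥ 9 → (12,14); next start ≥ 14 → (16,19); next start ≥ 19 → (19,22).
Selected 6 meetings.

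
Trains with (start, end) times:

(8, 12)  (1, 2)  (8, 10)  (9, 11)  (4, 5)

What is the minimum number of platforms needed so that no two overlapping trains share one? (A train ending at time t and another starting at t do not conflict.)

3

The answer is the maximum number of intervals overlapping at any instant.
Events (time:±→running): 1:+→1 2:-→0 4:+→1 5:-→0 8:+→1 8:+→2 9:+→3 … peak 3.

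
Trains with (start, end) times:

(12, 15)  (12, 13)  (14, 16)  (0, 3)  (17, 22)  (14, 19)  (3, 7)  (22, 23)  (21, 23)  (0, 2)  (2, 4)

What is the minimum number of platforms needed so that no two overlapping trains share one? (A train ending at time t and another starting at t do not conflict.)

Events (time:±→running): 0:+→1 0:+→2 2:-→1 2:+→2 3:-→1 3:+→2 4:-→1 7:-→0 12:+→1 12:+→2 13:-→1 14:+→2 14:+→3 … peak 3.

3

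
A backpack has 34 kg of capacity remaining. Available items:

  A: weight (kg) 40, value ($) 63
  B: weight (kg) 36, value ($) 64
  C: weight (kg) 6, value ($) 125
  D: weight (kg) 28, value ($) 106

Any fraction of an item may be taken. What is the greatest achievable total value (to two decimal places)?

231.00

Order: C (125/6=20.83) > D (106/28=3.79) > B (64/36=1.78) > A (63/40=1.57)
Fill: take C (6 @ 125) → take D (28 @ 106); 34/34 used.
Total value = 231.00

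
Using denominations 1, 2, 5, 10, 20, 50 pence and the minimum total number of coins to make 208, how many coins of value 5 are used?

208 − 4×50→8 − 1×5→3 − 1×2→1 − 1×1→0
Count of 5: 1

1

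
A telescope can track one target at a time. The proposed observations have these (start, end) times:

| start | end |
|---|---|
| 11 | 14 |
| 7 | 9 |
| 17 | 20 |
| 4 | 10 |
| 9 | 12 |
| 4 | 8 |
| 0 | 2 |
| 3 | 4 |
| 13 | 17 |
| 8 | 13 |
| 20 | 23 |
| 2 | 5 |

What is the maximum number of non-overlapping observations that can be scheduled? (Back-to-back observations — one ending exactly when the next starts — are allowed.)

By end time: (0,2), (3,4), (2,5), (4,8), (7,9), (4,10), (9,12), (8,13), (11,14), (13,17), (17,20), (20,23).
Pick (0,2); next start ≥ 2 → (3,4); next start ≥ 4 → (4,8); next start ≥ 8 → (9,12); next start ≥ 12 → (13,17); next start ≥ 17 → (17,20); next start ≥ 20 → (20,23).
Selected 7 observations.

7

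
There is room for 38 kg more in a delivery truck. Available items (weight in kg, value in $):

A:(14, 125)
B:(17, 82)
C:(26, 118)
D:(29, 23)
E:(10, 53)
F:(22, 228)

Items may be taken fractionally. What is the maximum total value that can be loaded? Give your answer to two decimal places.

363.60

Order: F (228/22=10.36) > A (125/14=8.93) > E (53/10=5.30) > B (82/17=4.82) > C (118/26=4.54) > D (23/29=0.79)
Fill: take F (22 @ 228) → take A (14 @ 125) → take 2/10 of E → 10.60; 38/38 used.
Total value = 363.60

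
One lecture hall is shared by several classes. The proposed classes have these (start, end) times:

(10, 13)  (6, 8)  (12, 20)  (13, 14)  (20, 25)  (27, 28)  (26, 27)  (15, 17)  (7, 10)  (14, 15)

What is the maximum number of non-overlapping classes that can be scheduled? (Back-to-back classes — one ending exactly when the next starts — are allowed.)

8

Sort by end time and greedily take each interval whose start is ≥ the last chosen end.
Sorted by end: (6,8)  (7,10)  (10,13)  (13,14)  (14,15)  (15,17)  (12,20)  (20,25)  (26,27)  (27,28)
take (6,8); take (10,13); take (13,14); take (14,15); take (15,17); take (20,25); take (26,27); take (27,28).
Selected 8 classes.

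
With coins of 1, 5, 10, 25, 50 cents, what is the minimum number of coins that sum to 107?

Use the largest denomination that fits, subtract, and repeat.
107 = 2×50 + 1×5 + 2×1
Total coins = 2 + 1 + 2 = 5

5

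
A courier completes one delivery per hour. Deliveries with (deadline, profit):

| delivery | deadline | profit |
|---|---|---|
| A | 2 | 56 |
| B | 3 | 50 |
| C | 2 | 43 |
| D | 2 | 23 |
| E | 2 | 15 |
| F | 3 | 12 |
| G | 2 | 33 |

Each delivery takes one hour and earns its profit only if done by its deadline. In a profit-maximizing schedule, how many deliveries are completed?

By profit: A(d2,56), B(d3,50), C(d2,43), G(d2,33), D(d2,23), E(d2,15), F(d3,12)
A→slot 2; B→slot 3; C→slot 1; G skipped; D skipped; E skipped; F skipped.
3 of 7 scheduled.

3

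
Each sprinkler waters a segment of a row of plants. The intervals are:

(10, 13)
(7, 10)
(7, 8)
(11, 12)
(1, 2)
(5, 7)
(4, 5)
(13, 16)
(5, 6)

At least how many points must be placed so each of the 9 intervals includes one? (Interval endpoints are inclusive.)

Sort by right endpoint; whenever an interval is uncovered, place a point at its right end.
By right end: [1,2]  [4,5]  [5,6]  [5,7]  [7,8]  [7,10]  [11,12]  [10,13]  [13,16]
[1,2] uncovered → point at 2; [4,5] uncovered → point at 5; [7,8] uncovered → point at 8; [11,12] uncovered → point at 12; [13,16] uncovered → point at 16.
Points: 2, 5, 8, 12, 16 (5 total).

5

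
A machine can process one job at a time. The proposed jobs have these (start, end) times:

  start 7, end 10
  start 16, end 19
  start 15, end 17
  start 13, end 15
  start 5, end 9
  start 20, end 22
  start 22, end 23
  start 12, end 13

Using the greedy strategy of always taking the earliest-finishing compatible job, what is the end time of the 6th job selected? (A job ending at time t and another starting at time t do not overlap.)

By end time: (5,9), (7,10), (12,13), (13,15), (15,17), (16,19), (20,22), (22,23).
Pick (5,9); next start ≥ 9 → (12,13); next start ≥ 13 → (13,15); next start ≥ 15 → (15,17); next start ≥ 17 → (20,22); next start ≥ 22 → (22,23).
Selected: (5,9) (12,13) (13,15) (15,17) (20,22) (22,23)

23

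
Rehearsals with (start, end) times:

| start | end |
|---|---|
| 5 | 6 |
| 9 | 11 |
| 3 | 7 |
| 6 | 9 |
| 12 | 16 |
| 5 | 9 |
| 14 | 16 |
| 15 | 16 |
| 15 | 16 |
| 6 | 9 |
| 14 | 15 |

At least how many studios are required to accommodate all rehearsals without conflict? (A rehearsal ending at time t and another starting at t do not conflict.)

4

The answer is the maximum number of intervals overlapping at any instant.
starts: [3, 5, 5, 6, 6, 9, 12, 14, 14, 15, 15]
ends:   [6, 7, 9, 9, 9, 11, 15, 16, 16, 16, 16]
s3→1 s5→2 s5→3 e6→2 s6→3 s6→4  — peak 4.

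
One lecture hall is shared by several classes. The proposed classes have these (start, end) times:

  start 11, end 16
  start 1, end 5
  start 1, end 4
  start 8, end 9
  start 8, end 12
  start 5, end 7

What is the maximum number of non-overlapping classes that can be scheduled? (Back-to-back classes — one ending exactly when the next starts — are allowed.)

By end time: (1,4), (1,5), (5,7), (8,9), (8,12), (11,16).
Pick (1,4); next start ≥ 4 → (5,7); next start ≥ 7 → (8,9); next start ≥ 9 → (11,16).
Selected 4 classes.

4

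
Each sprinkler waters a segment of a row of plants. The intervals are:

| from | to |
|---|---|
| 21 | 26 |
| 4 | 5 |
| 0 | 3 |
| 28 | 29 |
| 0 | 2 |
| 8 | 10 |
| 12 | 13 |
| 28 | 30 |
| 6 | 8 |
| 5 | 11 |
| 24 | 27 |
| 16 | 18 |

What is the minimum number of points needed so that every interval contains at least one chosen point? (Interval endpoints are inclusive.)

7

Sort by right endpoint; whenever an interval is uncovered, place a point at its right end.
By right end: [0,2]  [0,3]  [4,5]  [6,8]  [8,10]  [5,11]  [12,13]  [16,18]  [21,26]  [24,27]  [28,29]  [28,30]
[0,2] uncovered → point at 2; [4,5] uncovered → point at 5; [6,8] uncovered → point at 8; [12,13] uncovered → point at 13; [16,18] uncovered → point at 18; [21,26] uncovered → point at 26; [28,29] uncovered → point at 29.
Points: 2, 5, 8, 13, 18, 26, 29 (7 total).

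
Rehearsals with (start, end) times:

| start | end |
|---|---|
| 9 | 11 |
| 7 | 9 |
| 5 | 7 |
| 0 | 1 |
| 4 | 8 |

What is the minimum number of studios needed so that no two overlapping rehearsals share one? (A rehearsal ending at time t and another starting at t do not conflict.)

The answer is the maximum number of intervals overlapping at any instant.
Events (time:±→running): 0:+→1 1:-→0 4:+→1 5:+→2 … peak 2.

2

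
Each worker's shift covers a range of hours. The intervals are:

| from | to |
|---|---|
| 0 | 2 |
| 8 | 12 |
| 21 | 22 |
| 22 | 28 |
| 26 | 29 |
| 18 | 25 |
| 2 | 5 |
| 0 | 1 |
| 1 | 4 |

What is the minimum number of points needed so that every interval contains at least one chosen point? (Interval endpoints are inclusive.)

5

By right end: [0,1]  [0,2]  [1,4]  [2,5]  [8,12]  [21,22]  [18,25]  [22,28]  [26,29]
[0,1] uncovered → point at 1; [2,5] uncovered → point at 5; [8,12] uncovered → point at 12; [21,22] uncovered → point at 22; [26,29] uncovered → point at 29.
Points: 1, 5, 12, 22, 29 (5 total).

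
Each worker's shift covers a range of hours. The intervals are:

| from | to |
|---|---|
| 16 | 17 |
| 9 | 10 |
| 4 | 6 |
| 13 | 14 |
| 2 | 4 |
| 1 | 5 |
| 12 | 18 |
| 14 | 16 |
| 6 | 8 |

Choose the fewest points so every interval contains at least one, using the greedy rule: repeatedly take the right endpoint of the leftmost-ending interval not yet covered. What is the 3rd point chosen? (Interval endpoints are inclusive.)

10

By right end: [2,4]  [1,5]  [4,6]  [6,8]  [9,10]  [13,14]  [14,16]  [16,17]  [12,18]
[2,4] uncovered → point at 4; [6,8] uncovered → point at 8; [9,10] uncovered → point at 10; [13,14] uncovered → point at 14; [16,17] uncovered → point at 17.
Points: 4, 8, 10, 14, 17 (5 total).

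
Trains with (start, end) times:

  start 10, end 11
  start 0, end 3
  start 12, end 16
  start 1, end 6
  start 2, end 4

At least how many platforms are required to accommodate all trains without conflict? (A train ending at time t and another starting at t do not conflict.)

The answer is the maximum number of intervals overlapping at any instant.
starts: [0, 1, 2, 10, 12]
ends:   [3, 4, 6, 11, 16]
s0→1 s1→2 s2→3  — peak 3.

3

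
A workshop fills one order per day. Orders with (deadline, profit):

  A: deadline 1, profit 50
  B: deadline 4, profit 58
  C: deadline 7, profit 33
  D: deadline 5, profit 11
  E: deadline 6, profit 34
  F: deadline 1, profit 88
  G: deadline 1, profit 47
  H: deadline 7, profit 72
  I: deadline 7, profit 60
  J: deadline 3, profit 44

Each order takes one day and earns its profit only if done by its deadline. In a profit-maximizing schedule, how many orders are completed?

By profit: F(d1,88), H(d7,72), I(d7,60), B(d4,58), A(d1,50), G(d1,47), J(d3,44), E(d6,34), C(d7,33), D(d5,11)
F→slot 1; H→slot 7; I→slot 6; B→slot 4; A skipped; G skipped; J→slot 3; E→slot 5; C→slot 2; D skipped.
7 of 10 scheduled.

7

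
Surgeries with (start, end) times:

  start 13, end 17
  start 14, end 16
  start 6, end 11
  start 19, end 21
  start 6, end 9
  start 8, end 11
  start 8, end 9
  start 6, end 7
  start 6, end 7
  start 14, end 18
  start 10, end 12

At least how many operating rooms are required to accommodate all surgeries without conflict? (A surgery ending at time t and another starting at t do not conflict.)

4

Events (time:±→running): 6:+→1 6:+→2 6:+→3 6:+→4 … peak 4.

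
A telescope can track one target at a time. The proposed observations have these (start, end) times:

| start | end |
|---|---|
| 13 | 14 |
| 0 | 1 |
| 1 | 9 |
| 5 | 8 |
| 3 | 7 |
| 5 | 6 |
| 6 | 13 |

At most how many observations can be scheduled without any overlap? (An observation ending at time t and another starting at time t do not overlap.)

Greedy by earliest finish: after sorting by end time, pick each interval compatible with the last pick.
By end time: (0,1), (5,6), (3,7), (5,8), (1,9), (6,13), (13,14).
Pick (0,1); next start ≥ 1 → (5,6); next start ≥ 6 → (6,13); next start ≥ 13 → (13,14).
Selected 4 observations.

4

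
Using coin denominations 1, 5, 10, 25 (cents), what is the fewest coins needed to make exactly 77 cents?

Use the largest denomination that fits, subtract, and repeat.
77 − 3×25→2 − 2×1→0
Total coins = 3 + 2 = 5

5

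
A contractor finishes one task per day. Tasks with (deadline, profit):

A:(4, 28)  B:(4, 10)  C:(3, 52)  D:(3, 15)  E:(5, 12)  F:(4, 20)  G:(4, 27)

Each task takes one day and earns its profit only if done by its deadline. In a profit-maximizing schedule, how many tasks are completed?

5

Sort by profit descending; place each in the latest free slot ≤ its deadline.
By profit: C(d3,52), A(d4,28), G(d4,27), F(d4,20), D(d3,15), E(d5,12), B(d4,10)
C→slot 3; A→slot 4; G→slot 2; F→slot 1; D skipped; E→slot 5; B skipped.
5 of 7 scheduled.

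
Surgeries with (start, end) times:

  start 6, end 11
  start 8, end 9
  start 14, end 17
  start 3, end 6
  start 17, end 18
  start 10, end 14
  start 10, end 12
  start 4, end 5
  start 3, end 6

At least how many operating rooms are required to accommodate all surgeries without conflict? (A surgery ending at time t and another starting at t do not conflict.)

The answer is the maximum number of intervals overlapping at any instant.
starts: [3, 3, 4, 6, 8, 10, 10, 14, 17]
ends:   [5, 6, 6, 9, 11, 12, 14, 17, 18]
s3→1 s3→2 s4→3  — peak 3.

3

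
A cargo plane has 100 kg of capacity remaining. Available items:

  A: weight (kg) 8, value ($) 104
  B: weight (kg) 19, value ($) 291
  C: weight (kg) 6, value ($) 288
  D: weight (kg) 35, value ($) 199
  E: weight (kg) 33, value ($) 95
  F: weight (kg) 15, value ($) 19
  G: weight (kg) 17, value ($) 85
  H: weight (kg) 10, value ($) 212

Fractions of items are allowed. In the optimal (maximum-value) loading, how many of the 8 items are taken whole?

Order: C (288/6=48.00) > H (212/10=21.20) > B (291/19=15.32) > A (104/8=13.00) > D (199/35=5.69) > G (85/17=5.00) > E (95/33=2.88) > F (19/15=1.27)
Fill: take C (6 @ 288) → take H (10 @ 212) → take B (19 @ 291) → take A (8 @ 104) → take D (35 @ 199) → take G (17 @ 85) → take 5/33 of E → 14.39; 100/100 used.
6 item(s) taken whole; one partial (take 5/33 of E).

6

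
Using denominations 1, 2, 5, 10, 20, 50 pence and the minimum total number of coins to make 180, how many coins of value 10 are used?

180 − 3×50→30 − 1×20→10 − 1×10→0
Count of 10: 1

1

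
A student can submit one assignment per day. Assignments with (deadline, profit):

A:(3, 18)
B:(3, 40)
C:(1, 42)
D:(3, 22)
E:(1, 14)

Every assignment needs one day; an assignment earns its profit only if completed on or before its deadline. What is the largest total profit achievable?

Take jobs in profit order; each goes to the latest open slot no later than its deadline.
By profit: C(d1,42), B(d3,40), D(d3,22), A(d3,18), E(d1,14)
C→slot 1; B→slot 3; D→slot 2; A skipped; E skipped.
Profit = 42 + 22 + 40 = 104

104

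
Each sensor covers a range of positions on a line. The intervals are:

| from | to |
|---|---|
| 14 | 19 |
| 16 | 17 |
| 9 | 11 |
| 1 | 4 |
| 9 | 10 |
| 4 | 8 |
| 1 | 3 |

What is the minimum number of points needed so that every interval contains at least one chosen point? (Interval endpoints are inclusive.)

Sort by right endpoint; whenever an interval is uncovered, place a point at its right end.
By right end: [1,3]  [1,4]  [4,8]  [9,10]  [9,11]  [16,17]  [14,19]
[1,3] uncovered → point at 3; [4,8] uncovered → point at 8; [9,10] uncovered → point at 10; [16,17] uncovered → point at 17.
Points: 3, 8, 10, 17 (4 total).

4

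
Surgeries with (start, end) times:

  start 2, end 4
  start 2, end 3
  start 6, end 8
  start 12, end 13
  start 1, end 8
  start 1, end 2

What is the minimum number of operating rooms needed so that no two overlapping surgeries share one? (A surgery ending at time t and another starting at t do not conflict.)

3

starts: [1, 1, 2, 2, 6, 12]
ends:   [2, 3, 4, 8, 8, 13]
s1→1 s1→2 e2→1 s2→2 s2→3  — peak 3.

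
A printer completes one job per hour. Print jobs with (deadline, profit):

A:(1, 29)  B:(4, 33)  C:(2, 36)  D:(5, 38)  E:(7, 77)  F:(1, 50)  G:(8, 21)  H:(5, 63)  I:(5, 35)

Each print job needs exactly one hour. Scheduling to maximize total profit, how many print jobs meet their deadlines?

7

Take jobs in profit order; each goes to the latest open slot no later than its deadline.
By profit: E(d7,77), H(d5,63), F(d1,50), D(d5,38), C(d2,36), I(d5,35), B(d4,33), A(d1,29), G(d8,21)
E→slot 7; H→slot 5; F→slot 1; D→slot 4; C→slot 2; I→slot 3; B skipped; A skipped; G→slot 8.
7 of 9 scheduled.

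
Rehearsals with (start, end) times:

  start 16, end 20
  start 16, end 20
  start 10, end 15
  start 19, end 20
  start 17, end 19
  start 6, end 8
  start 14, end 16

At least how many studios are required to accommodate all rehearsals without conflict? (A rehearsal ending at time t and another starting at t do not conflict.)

3

Events (time:±→running): 6:+→1 8:-→0 10:+→1 14:+→2 15:-→1 16:-→0 16:+→1 16:+→2 17:+→3 … peak 3.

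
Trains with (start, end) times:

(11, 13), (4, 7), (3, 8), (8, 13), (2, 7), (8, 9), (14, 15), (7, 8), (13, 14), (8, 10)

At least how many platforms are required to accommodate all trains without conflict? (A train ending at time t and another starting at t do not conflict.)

3

The answer is the maximum number of intervals overlapping at any instant.
Events (time:±→running): 2:+→1 3:+→2 4:+→3 … peak 3.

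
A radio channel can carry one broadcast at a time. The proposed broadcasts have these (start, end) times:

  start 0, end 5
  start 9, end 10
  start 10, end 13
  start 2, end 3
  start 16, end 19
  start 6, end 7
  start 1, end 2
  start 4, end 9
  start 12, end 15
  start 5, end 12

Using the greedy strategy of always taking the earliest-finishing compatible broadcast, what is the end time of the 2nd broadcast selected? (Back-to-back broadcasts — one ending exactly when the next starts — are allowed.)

Order by finish time; keep every interval that doesn't clash with the previous kept one.
By end time: (1,2), (2,3), (0,5), (6,7), (4,9), (9,10), (5,12), (10,13), (12,15), (16,19).
Pick (1,2); next start ≥ 2 → (2,3); next start ≥ 3 → (6,7); next start ≥ 7 → (9,10); next start ≥ 10 → (10,13); next start ≥ 13 → (16,19).
Selected: (1,2) (2,3) (6,7) (9,10) (10,13) (16,19)

3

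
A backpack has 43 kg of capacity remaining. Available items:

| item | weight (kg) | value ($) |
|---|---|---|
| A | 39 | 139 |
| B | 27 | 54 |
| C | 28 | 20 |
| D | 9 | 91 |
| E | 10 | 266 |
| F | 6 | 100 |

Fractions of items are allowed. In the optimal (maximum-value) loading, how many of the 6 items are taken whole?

3

Sort by value per unit weight and fill in that order.
Ratios (sorted): E 26.60, F 16.67, D 10.11, A 3.56, B 2.00, C 0.71
take E (10 @ 266); take F (6 @ 100); take D (9 @ 91); take 18/39 of A → 64.15. Capacity used 43/43.
3 item(s) taken whole; one partial (take 18/39 of A).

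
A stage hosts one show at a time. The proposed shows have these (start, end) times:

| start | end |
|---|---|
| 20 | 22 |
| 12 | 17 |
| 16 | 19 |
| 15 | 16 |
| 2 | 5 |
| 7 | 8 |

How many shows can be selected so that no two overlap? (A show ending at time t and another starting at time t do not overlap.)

5

Order by finish time; keep every interval that doesn't clash with the previous kept one.
By end time: (2,5), (7,8), (15,16), (12,17), (16,19), (20,22).
Pick (2,5); next start ≥ 5 → (7,8); next start ≥ 8 → (15,16); next start ≥ 16 → (16,19); next start ≥ 19 → (20,22).
Selected 5 shows.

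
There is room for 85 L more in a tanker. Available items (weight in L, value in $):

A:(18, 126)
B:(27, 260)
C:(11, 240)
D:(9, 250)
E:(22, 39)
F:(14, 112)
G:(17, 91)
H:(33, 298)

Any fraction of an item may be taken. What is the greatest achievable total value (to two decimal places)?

1088.00

Sort by value per unit weight and fill in that order.
Ratios (sorted): D 27.78, C 21.82, B 9.63, H 9.03, F 8.00, A 7.00, G 5.35, E 1.77
take D (9 @ 250); take C (11 @ 240); take B (27 @ 260); take H (33 @ 298); take 5/14 of F → 40.00. Capacity used 85/85.
Total value = 1088.00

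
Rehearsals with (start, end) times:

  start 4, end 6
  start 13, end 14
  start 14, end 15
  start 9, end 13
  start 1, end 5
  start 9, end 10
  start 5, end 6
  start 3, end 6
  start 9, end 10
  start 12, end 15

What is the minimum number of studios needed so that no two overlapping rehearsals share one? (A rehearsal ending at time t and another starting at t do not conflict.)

starts: [1, 3, 4, 5, 9, 9, 9, 12, 13, 14]
ends:   [5, 6, 6, 6, 10, 10, 13, 14, 15, 15]
s1→1 s3→2 s4→3  — peak 3.

3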